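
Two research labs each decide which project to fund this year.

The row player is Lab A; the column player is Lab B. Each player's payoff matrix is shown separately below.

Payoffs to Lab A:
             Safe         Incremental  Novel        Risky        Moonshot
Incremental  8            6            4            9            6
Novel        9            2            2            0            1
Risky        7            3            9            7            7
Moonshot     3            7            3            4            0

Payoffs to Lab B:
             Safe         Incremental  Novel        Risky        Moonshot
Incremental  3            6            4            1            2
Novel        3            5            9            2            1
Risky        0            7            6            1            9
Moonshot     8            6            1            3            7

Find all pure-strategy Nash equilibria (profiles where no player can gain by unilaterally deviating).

Pure NE: (Risky, Moonshot)

Lab A against Safe: payoffs 8, 9, 7, 3 → best response Novel.
Lab A against Incremental: payoffs 6, 2, 3, 7 → best response Moonshot.
Lab A against Novel: payoffs 4, 2, 9, 3 → best response Risky.
Lab A against Risky: payoffs 9, 0, 7, 4 → best response Incremental.
Lab A against Moonshot: payoffs 6, 1, 7, 0 → best response Risky.
Lab B against Incremental: payoffs 3, 6, 4, 1, 2 → best response Incremental.
Lab B against Novel: payoffs 3, 5, 9, 2, 1 → best response Novel.
Lab B against Risky: payoffs 0, 7, 6, 1, 9 → best response Moonshot.
Lab B against Moonshot: payoffs 8, 6, 1, 3, 7 → best response Safe.
Mutual best responses: (Risky, Moonshot).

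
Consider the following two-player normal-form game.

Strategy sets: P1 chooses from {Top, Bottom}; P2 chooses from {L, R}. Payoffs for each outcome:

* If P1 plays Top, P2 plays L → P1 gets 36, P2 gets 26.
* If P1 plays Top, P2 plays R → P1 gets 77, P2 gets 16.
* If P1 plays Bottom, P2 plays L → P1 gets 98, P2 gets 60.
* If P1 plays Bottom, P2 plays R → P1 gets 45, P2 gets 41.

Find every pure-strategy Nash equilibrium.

Pure NE: (Bottom, L)

(Top, L): P1 can switch to Bottom (36 → 98). Not NE.
(Top, R): P2 can switch to L (16 → 26). Not NE.
(Bottom, L): P1 gets 98, best alternative 36; P2 gets 60, best alternative 41. No profitable deviation — NE.
(Bottom, R): P1 can switch to Top (45 → 77). Not NE.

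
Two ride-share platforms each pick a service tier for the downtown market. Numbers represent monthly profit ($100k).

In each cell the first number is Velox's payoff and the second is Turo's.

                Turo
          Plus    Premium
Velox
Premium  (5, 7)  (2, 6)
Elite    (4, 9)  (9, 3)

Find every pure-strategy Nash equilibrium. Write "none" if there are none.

(Premium, Plus)

Velox against Plus: payoffs 5, 4 → best response Premium.
Velox against Premium: payoffs 2, 9 → best response Elite.
Turo against Premium: payoffs 7, 6 → best response Plus.
Turo against Elite: payoffs 9, 3 → best response Plus.
Mutual best responses: (Premium, Plus).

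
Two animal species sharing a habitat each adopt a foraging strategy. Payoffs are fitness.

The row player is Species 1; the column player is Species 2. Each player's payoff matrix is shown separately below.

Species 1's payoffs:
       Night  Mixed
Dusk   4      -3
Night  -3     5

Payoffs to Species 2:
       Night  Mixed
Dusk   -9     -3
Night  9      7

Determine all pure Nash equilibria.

none

Species 1 against Night: payoffs 4, -3 → best response Dusk.
Species 1 against Mixed: payoffs -3, 5 → best response Night.
Species 2 against Dusk: payoffs -9, -3 → best response Mixed.
Species 2 against Night: payoffs 9, 7 → best response Night.
No profile is a mutual best response for all players.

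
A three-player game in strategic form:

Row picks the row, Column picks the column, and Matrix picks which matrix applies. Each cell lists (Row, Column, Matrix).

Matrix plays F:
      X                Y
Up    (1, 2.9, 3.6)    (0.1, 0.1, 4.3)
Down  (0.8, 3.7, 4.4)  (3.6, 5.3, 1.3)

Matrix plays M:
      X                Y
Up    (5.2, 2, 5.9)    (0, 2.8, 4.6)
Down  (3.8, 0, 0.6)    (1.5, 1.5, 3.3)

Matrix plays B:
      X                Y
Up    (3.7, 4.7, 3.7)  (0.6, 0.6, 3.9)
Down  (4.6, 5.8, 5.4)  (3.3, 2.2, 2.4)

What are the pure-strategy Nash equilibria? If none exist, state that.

The pure Nash equilibria are (Down, X, B); (Down, Y, M).

Check each profile: it is a Nash equilibrium iff no player can strictly gain by switching unilaterally.
(Up, X, F): Matrix can switch to M (3.6 → 5.9). Not NE.
(Up, X, M): Column can switch to Y (2 → 2.8). Not NE.
(Up, X, B): Row can switch to Down (3.7 → 4.6). Not NE.
(Up, Y, F): Row can switch to Down (0.1 → 3.6). Not NE.
(Up, Y, M): Row can switch to Down (0 → 1.5). Not NE.
(Up, Y, B): Row can switch to Down (0.6 → 3.3). Not NE.
(Down, X, F): Row can switch to Up (0.8 → 1). Not NE.
(Down, X, M): Row can switch to Up (3.8 → 5.2). Not NE.
(Down, X, B): Row gets 4.6, best alternative 3.7; Column gets 5.8, best alternative 2.2; Matrix gets 5.4, best alternative 4.4. No profitable deviation — NE.
(Down, Y, M): Row gets 1.5, best alternative 0; Column gets 1.5, best alternative 0; Matrix gets 3.3, best alternative 2.4. No profitable deviation — NE.
(The remaining 2 profiles each have a profitable deviation by the same check.)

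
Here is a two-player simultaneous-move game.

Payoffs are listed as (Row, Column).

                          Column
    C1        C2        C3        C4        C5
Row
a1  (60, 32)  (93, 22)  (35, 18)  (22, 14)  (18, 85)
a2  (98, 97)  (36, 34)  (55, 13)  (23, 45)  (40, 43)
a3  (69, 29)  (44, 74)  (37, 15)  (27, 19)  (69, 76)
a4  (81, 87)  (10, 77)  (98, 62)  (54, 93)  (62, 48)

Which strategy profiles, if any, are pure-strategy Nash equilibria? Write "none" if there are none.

(a2, C1) and (a3, C5) and (a4, C4)

(a1, C1): Row can switch to a2 (60 → 98). Not NE.
(a1, C2): Column can switch to C1 (22 → 32). Not NE.
(a1, C3): Row can switch to a2 (35 → 55). Not NE.
(a1, C4): Row can switch to a2 (22 → 23). Not NE.
(a1, C5): Row can switch to a2 (18 → 40). Not NE.
(a2, C1): Row gets 98, best alternative 81; Column gets 97, best alternative 45. No profitable deviation — NE.
(a2, C2): Row can switch to a1 (36 → 93). Not NE.
(a3, C5): Row gets 69, best alternative 62; Column gets 76, best alternative 74. No profitable deviation — NE.
(a4, C4): Row gets 54, best alternative 27; Column gets 93, best alternative 87. No profitable deviation — NE.
(The remaining 11 profiles each have a profitable deviation by the same check.)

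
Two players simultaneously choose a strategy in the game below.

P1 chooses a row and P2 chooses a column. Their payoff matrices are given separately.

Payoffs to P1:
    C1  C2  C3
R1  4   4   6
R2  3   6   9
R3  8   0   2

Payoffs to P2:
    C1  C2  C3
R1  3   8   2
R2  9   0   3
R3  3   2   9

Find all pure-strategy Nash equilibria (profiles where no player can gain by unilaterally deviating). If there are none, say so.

P1 against C1: payoffs 4, 3, 8 → best response R3.
P1 against C2: payoffs 4, 6, 0 → best response R2.
P1 against C3: payoffs 6, 9, 2 → best response R2.
P2 against R1: payoffs 3, 8, 2 → best response C2.
P2 against R2: payoffs 9, 0, 3 → best response C1.
P2 against R3: payoffs 3, 2, 9 → best response C3.
No profile is a mutual best response for all players.

No pure-strategy Nash equilibrium.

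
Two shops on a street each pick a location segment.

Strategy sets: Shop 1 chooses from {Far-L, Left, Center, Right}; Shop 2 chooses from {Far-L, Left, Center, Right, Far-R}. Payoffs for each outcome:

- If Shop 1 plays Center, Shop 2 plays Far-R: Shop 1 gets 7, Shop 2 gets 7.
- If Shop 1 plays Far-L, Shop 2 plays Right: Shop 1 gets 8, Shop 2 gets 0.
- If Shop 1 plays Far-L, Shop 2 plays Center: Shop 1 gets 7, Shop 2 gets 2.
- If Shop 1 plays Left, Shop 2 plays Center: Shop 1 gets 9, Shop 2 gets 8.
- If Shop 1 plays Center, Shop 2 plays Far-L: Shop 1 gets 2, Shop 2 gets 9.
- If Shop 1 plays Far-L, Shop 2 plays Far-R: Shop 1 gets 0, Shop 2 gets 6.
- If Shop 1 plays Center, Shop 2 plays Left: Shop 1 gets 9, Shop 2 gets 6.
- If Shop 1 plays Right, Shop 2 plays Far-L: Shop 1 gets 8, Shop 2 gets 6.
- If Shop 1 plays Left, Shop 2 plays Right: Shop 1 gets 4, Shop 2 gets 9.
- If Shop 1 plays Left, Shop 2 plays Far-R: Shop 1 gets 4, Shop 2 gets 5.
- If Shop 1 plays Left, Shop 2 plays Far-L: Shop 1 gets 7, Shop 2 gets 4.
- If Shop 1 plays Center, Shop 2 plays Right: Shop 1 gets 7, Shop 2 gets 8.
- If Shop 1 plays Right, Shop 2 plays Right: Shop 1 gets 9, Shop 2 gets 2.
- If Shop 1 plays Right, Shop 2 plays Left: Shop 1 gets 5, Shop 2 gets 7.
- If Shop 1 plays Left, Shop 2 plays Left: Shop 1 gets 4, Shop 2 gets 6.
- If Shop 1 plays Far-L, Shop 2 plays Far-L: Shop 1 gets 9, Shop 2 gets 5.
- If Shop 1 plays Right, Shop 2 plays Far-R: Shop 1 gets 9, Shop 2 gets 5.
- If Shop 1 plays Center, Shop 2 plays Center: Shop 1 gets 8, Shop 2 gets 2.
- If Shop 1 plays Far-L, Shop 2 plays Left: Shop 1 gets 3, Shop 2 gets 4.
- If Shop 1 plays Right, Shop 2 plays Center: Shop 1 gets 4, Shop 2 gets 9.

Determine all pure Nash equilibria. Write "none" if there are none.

none

Mark each player's best response to every combination of opponents' strategies; a profile where every player is best-responding is a pure Nash equilibrium.
Shop 1 against Far-L: payoffs 9, 7, 2, 8 → best response Far-L.
Shop 1 against Left: payoffs 3, 4, 9, 5 → best response Center.
Shop 1 against Center: payoffs 7, 9, 8, 4 → best response Left.
Shop 1 against Right: payoffs 8, 4, 7, 9 → best response Right.
Shop 1 against Far-R: payoffs 0, 4, 7, 9 → best response Right.
Shop 2 against Far-L: payoffs 5, 4, 2, 0, 6 → best response Far-R.
Shop 2 against Left: payoffs 4, 6, 8, 9, 5 → best response Right.
Shop 2 against Center: payoffs 9, 6, 2, 8, 7 → best response Far-L.
Shop 2 against Right: payoffs 6, 7, 9, 2, 5 → best response Center.
No profile is a mutual best response for all players.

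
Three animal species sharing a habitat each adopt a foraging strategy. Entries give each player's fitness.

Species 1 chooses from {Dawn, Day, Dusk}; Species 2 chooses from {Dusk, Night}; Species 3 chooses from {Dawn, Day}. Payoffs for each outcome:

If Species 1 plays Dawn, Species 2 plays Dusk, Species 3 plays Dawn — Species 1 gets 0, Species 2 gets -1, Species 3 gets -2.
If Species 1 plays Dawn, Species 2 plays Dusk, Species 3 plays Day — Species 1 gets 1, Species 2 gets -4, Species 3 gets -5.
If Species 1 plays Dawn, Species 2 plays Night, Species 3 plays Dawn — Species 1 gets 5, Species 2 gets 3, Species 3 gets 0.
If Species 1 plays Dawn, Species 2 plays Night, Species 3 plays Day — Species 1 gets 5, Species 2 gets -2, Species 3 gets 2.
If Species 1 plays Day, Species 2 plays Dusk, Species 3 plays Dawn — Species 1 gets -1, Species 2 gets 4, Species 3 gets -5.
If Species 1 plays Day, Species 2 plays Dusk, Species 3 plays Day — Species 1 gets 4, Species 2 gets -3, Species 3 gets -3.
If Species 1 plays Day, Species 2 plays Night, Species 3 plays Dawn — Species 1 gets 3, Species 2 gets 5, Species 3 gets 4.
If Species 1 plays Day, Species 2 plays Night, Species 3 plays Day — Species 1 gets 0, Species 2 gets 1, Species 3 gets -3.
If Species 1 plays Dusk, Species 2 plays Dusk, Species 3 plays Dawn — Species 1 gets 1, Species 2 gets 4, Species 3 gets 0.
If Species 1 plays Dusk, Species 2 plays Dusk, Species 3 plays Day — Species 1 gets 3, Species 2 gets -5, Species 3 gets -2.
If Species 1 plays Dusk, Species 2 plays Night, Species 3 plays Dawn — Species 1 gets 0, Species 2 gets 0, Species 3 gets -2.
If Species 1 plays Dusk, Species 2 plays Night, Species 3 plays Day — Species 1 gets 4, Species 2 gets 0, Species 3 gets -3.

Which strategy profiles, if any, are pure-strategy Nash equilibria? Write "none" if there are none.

Species 1 against (Dusk, Dawn): payoffs 0, -1, 1 → best response Dusk.
Species 1 against (Dusk, Day): payoffs 1, 4, 3 → best response Day.
Species 1 against (Night, Dawn): payoffs 5, 3, 0 → best response Dawn.
Species 1 against (Night, Day): payoffs 5, 0, 4 → best response Dawn.
Species 2 against (Dawn, Dawn): payoffs -1, 3 → best response Night.
Species 2 against (Dawn, Day): payoffs -4, -2 → best response Night.
Species 2 against (Day, Dawn): payoffs 4, 5 → best response Night.
Species 2 against (Day, Day): payoffs -3, 1 → best response Night.
Species 2 against (Dusk, Dawn): payoffs 4, 0 → best response Dusk.
Species 2 against (Dusk, Day): payoffs -5, 0 → best response Night.
Species 3 against (Dawn, Dusk): payoffs -2, -5 → best response Dawn.
Species 3 against (Dawn, Night): payoffs 0, 2 → best response Day.
Species 3 against (Day, Dusk): payoffs -5, -3 → best response Day.
Species 3 against (Day, Night): payoffs 4, -3 → best response Dawn.
Species 3 against (Dusk, Dusk): payoffs 0, -2 → best response Dawn.
Species 3 against (Dusk, Night): payoffs -2, -3 → best response Dawn.
Mutual best responses: (Dawn, Night, Day); (Dusk, Dusk, Dawn).

(Dawn, Night, Day) and (Dusk, Dusk, Dawn)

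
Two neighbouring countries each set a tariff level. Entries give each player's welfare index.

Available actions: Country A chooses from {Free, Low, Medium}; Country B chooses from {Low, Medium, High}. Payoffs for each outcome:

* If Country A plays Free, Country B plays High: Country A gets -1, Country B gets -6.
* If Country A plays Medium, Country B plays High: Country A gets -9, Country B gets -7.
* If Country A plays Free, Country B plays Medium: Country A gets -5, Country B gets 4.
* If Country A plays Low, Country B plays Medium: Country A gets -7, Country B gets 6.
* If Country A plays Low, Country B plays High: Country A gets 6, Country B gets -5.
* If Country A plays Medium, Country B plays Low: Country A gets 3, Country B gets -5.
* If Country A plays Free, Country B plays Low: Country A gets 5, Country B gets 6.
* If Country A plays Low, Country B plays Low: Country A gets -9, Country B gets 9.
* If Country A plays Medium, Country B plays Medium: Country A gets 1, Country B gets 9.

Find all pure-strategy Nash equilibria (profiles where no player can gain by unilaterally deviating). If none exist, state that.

Country A against Low: payoffs 5, -9, 3 → best response Free.
Country A against Medium: payoffs -5, -7, 1 → best response Medium.
Country A against High: payoffs -1, 6, -9 → best response Low.
Country B against Free: payoffs 6, 4, -6 → best response Low.
Country B against Low: payoffs 9, 6, -5 → best response Low.
Country B against Medium: payoffs -5, 9, -7 → best response Medium.
Mutual best responses: (Free, Low); (Medium, Medium).

Pure-strategy Nash equilibria: (Free, Low), (Medium, Medium)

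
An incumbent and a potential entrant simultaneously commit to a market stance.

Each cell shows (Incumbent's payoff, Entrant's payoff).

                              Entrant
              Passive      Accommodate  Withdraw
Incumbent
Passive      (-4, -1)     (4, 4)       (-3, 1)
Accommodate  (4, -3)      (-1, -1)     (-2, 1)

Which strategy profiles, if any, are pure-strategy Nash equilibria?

Pure-strategy Nash equilibria: (Passive, Accommodate); (Accommodate, Withdraw)

Incumbent against Passive: payoffs -4, 4 → best response Accommodate.
Incumbent against Accommodate: payoffs 4, -1 → best response Passive.
Incumbent against Withdraw: payoffs -3, -2 → best response Accommodate.
Entrant against Passive: payoffs -1, 4, 1 → best response Accommodate.
Entrant against Accommodate: payoffs -3, -1, 1 → best response Withdraw.
Mutual best responses: (Passive, Accommodate); (Accommodate, Withdraw).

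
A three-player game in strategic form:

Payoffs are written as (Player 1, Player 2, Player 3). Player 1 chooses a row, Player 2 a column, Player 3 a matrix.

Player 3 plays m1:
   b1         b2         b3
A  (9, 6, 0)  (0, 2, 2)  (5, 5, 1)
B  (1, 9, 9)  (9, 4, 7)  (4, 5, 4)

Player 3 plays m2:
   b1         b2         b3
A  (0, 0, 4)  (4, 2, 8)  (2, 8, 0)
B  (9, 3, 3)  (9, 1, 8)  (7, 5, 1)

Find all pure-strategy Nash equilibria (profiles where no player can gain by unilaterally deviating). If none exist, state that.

none

For each strategy profile, look for a profitable unilateral deviation.
(A, b1, m1): Player 3 can switch to m2 (0 → 4). Not NE.
(A, b1, m2): Player 1 can switch to B (0 → 9). Not NE.
(A, b2, m1): Player 1 can switch to B (0 → 9). Not NE.
(A, b2, m2): Player 1 can switch to B (4 → 9). Not NE.
(A, b3, m1): Player 2 can switch to b1 (5 → 6). Not NE.
(A, b3, m2): Player 1 can switch to B (2 → 7). Not NE.
(The remaining 6 profiles each have a profitable deviation by the same check.)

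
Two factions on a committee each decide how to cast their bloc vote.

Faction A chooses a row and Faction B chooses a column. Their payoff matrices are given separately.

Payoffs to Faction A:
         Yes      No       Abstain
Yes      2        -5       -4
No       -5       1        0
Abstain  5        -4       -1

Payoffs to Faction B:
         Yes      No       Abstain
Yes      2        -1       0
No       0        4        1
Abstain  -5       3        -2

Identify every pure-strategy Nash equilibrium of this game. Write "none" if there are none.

The unique pure-strategy Nash equilibrium is (No, No).

For each strategy profile, look for a profitable unilateral deviation.
(Yes, Yes): Faction A can switch to Abstain (2 → 5). Not NE.
(Yes, No): Faction A can switch to No (-5 → 1). Not NE.
(Yes, Abstain): Faction A can switch to No (-4 → 0). Not NE.
(No, Yes): Faction A can switch to Yes (-5 → 2). Not NE.
(No, No): Faction A gets 1, best alternative -4; Faction B gets 4, best alternative 1. No profitable deviation — NE.
(No, Abstain): Faction B can switch to No (1 → 4). Not NE.
(Abstain, Yes): Faction B can switch to No (-5 → 3). Not NE.
(Abstain, No): Faction A can switch to No (-4 → 1). Not NE.
(Abstain, Abstain): Faction A can switch to No (-1 → 0). Not NE.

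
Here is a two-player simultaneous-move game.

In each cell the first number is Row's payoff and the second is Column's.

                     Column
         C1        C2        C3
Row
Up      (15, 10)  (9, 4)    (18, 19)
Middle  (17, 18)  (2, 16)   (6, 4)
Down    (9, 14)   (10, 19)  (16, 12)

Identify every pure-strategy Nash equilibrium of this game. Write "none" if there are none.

The pure Nash equilibria are (Up, C3) and (Middle, C1) and (Down, C2).

Row against C1: payoffs 15, 17, 9 → best response Middle.
Row against C2: payoffs 9, 2, 10 → best response Down.
Row against C3: payoffs 18, 6, 16 → best response Up.
Column against Up: payoffs 10, 4, 19 → best response C3.
Column against Middle: payoffs 18, 16, 4 → best response C1.
Column against Down: payoffs 14, 19, 12 → best response C2.
Mutual best responses: (Up, C3); (Middle, C1); (Down, C2).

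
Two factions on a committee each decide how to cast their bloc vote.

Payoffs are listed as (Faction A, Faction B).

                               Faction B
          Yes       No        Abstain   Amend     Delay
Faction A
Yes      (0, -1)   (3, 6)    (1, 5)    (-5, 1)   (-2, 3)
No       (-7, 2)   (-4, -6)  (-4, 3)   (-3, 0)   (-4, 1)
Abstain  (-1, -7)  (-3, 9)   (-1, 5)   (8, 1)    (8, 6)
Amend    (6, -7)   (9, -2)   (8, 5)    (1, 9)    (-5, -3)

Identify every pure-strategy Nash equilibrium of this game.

Faction A against Yes: payoffs 0, -7, -1, 6 → best response Amend.
Faction A against No: payoffs 3, -4, -3, 9 → best response Amend.
Faction A against Abstain: payoffs 1, -4, -1, 8 → best response Amend.
Faction A against Amend: payoffs -5, -3, 8, 1 → best response Abstain.
Faction A against Delay: payoffs -2, -4, 8, -5 → best response Abstain.
Faction B against Yes: payoffs -1, 6, 5, 1, 3 → best response No.
Faction B against No: payoffs 2, -6, 3, 0, 1 → best response Abstain.
Faction B against Abstain: payoffs -7, 9, 5, 1, 6 → best response No.
Faction B against Amend: payoffs -7, -2, 5, 9, -3 → best response Amend.
No profile is a mutual best response for all players.

none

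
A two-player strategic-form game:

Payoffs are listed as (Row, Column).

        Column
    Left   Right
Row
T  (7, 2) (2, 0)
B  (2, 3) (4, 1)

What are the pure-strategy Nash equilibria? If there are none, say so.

Pure NE: (T, Left)

(T, Left): Row gets 7, best alternative 2; Column gets 2, best alternative 0. No profitable deviation — NE.
(T, Right): Row can switch to B (2 → 4). Not NE.
(B, Left): Row can switch to T (2 → 7). Not NE.
(B, Right): Column can switch to Left (1 → 3). Not NE.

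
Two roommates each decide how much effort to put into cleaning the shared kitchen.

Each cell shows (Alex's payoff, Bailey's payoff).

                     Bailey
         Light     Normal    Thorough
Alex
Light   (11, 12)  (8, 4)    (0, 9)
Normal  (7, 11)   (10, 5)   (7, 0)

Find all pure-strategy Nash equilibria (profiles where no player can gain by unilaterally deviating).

(Light, Light)

For each player, find the best response to each opponent profile; mutual best responses are the pure NE.
Alex against Light: payoffs 11, 7 → best response Light.
Alex against Normal: payoffs 8, 10 → best response Normal.
Alex against Thorough: payoffs 0, 7 → best response Normal.
Bailey against Light: payoffs 12, 4, 9 → best response Light.
Bailey against Normal: payoffs 11, 5, 0 → best response Light.
Mutual best responses: (Light, Light).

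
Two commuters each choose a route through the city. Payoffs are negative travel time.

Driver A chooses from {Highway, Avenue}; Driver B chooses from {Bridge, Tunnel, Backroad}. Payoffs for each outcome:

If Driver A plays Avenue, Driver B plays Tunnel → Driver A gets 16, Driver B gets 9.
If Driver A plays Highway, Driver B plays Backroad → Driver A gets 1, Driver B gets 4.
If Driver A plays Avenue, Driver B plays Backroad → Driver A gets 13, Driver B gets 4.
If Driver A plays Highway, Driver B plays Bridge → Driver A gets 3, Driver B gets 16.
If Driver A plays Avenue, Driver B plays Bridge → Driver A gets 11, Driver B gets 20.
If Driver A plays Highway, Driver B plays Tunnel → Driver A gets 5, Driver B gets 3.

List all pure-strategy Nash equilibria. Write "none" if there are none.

Pure NE: (Avenue, Bridge)

Check each profile: it is a Nash equilibrium iff no player can strictly gain by switching unilaterally.
(Highway, Bridge): Driver A can switch to Avenue (3 → 11). Not NE.
(Highway, Tunnel): Driver A can switch to Avenue (5 → 16). Not NE.
(Highway, Backroad): Driver A can switch to Avenue (1 → 13). Not NE.
(Avenue, Bridge): Driver A gets 11, best alternative 3; Driver B gets 20, best alternative 9. No profitable deviation — NE.
(Avenue, Tunnel): Driver B can switch to Bridge (9 → 20). Not NE.
(Avenue, Backroad): Driver B can switch to Bridge (4 → 20). Not NE.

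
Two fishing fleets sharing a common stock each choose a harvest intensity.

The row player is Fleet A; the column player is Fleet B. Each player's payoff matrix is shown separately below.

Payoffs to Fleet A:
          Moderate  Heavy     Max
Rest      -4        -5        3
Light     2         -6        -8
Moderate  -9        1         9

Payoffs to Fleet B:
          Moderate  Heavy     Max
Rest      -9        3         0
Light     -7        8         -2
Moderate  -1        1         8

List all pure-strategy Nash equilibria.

The unique pure-strategy Nash equilibrium is (Moderate, Max).

Check each profile: it is a Nash equilibrium iff no player can strictly gain by switching unilaterally.
(Rest, Moderate): Fleet A can switch to Light (-4 → 2). Not NE.
(Rest, Heavy): Fleet A can switch to Moderate (-5 → 1). Not NE.
(Rest, Max): Fleet A can switch to Moderate (3 → 9). Not NE.
(Light, Moderate): Fleet B can switch to Heavy (-7 → 8). Not NE.
(Light, Heavy): Fleet A can switch to Rest (-6 → -5). Not NE.
(Light, Max): Fleet A can switch to Rest (-8 → 3). Not NE.
(Moderate, Moderate): Fleet A can switch to Rest (-9 → -4). Not NE.
(Moderate, Heavy): Fleet B can switch to Max (1 → 8). Not NE.
(Moderate, Max): Fleet A gets 9, best alternative 3; Fleet B gets 8, best alternative 1. No profitable deviation — NE.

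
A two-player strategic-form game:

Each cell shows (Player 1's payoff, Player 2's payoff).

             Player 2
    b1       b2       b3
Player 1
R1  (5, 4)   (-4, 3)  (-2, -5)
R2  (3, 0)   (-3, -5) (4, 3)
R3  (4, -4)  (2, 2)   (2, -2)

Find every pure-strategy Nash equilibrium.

For each strategy profile, look for a profitable unilateral deviation.
(R1, b1): Player 1 gets 5, best alternative 4; Player 2 gets 4, best alternative 3. No profitable deviation — NE.
(R1, b2): Player 1 can switch to R2 (-4 → -3). Not NE.
(R1, b3): Player 1 can switch to R2 (-2 → 4). Not NE.
(R2, b1): Player 1 can switch to R1 (3 → 5). Not NE.
(R2, b2): Player 1 can switch to R3 (-3 → 2). Not NE.
(R2, b3): Player 1 gets 4, best alternative 2; Player 2 gets 3, best alternative 0. No profitable deviation — NE.
(R3, b1): Player 1 can switch to R1 (4 → 5). Not NE.
(R3, b2): Player 1 gets 2, best alternative -3; Player 2 gets 2, best alternative -2. No profitable deviation — NE.
(R3, b3): Player 1 can switch to R2 (2 → 4). Not NE.

Pure-strategy Nash equilibria: (R1, b1), (R2, b3), (R3, b2)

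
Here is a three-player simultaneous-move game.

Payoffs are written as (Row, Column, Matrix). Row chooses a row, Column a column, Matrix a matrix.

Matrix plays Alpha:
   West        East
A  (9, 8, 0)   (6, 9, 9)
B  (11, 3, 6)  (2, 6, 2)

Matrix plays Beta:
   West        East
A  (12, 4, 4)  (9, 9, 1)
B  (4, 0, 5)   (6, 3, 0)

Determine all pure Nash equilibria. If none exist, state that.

(A, West, Alpha): Row can switch to B (9 → 11). Not NE.
(A, West, Beta): Column can switch to East (4 → 9). Not NE.
(A, East, Alpha): Row gets 6, best alternative 2; Column gets 9, best alternative 8; Matrix gets 9, best alternative 1. No profitable deviation — NE.
(A, East, Beta): Matrix can switch to Alpha (1 → 9). Not NE.
(B, West, Alpha): Column can switch to East (3 → 6). Not NE.
(B, West, Beta): Row can switch to A (4 → 12). Not NE.
(B, East, Alpha): Row can switch to A (2 → 6). Not NE.
(B, East, Beta): Row can switch to A (6 → 9). Not NE.

Pure NE: (A, East, Alpha)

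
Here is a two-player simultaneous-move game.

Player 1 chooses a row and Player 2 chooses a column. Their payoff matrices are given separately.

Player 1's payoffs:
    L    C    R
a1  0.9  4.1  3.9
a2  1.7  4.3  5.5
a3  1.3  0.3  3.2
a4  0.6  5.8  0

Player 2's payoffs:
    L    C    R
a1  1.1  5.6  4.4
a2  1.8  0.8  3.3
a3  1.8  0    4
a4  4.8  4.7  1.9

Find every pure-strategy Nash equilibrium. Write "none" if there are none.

Player 1 against L: payoffs 0.9, 1.7, 1.3, 0.6 → best response a2.
Player 1 against C: payoffs 4.1, 4.3, 0.3, 5.8 → best response a4.
Player 1 against R: payoffs 3.9, 5.5, 3.2, 0 → best response a2.
Player 2 against a1: payoffs 1.1, 5.6, 4.4 → best response C.
Player 2 against a2: payoffs 1.8, 0.8, 3.3 → best response R.
Player 2 against a3: payoffs 1.8, 0, 4 → best response R.
Player 2 against a4: payoffs 4.8, 4.7, 1.9 → best response L.
Mutual best responses: (a2, R).

Pure NE: (a2, R)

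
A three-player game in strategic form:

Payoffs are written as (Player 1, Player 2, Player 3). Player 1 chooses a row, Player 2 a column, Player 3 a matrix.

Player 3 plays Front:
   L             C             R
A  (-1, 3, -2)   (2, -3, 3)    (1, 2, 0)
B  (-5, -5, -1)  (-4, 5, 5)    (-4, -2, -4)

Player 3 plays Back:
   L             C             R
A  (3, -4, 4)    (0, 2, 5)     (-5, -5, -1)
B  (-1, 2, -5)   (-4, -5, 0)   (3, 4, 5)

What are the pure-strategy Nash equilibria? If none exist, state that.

Pure-strategy Nash equilibria: (A, C, Back), (B, R, Back)

For each strategy profile, look for a profitable unilateral deviation.
(A, L, Front): Player 3 can switch to Back (-2 → 4). Not NE.
(A, L, Back): Player 2 can switch to C (-4 → 2). Not NE.
(A, C, Front): Player 2 can switch to L (-3 → 3). Not NE.
(A, C, Back): Player 1 gets 0, best alternative -4; Player 2 gets 2, best alternative -4; Player 3 gets 5, best alternative 3. No profitable deviation — NE.
(A, R, Front): Player 2 can switch to L (2 → 3). Not NE.
(A, R, Back): Player 1 can switch to B (-5 → 3). Not NE.
(B, L, Front): Player 1 can switch to A (-5 → -1). Not NE.
(B, R, Back): Player 1 gets 3, best alternative -5; Player 2 gets 4, best alternative 2; Player 3 gets 5, best alternative -4. No profitable deviation — NE.
(The remaining 4 profiles each have a profitable deviation by the same check.)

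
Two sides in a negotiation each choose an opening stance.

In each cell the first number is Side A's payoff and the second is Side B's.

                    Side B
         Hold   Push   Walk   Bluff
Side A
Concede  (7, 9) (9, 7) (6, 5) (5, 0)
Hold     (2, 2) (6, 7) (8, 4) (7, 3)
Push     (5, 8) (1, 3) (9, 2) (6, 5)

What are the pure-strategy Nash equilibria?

The unique pure-strategy Nash equilibrium is (Concede, Hold).

(Concede, Hold): Side A gets 7, best alternative 5; Side B gets 9, best alternative 7. No profitable deviation — NE.
(Concede, Push): Side B can switch to Hold (7 → 9). Not NE.
(Concede, Walk): Side A can switch to Hold (6 → 8). Not NE.
(Concede, Bluff): Side A can switch to Hold (5 → 7). Not NE.
(Hold, Hold): Side A can switch to Concede (2 → 7). Not NE.
(Hold, Push): Side A can switch to Concede (6 → 9). Not NE.
(Hold, Walk): Side A can switch to Push (8 → 9). Not NE.
(Hold, Bluff): Side B can switch to Push (3 → 7). Not NE.
(Push, Hold): Side A can switch to Concede (5 → 7). Not NE.
(Push, Push): Side A can switch to Concede (1 → 9). Not NE.
(Push, Walk): Side B can switch to Hold (2 → 8). Not NE.
(The remaining 1 profile has a profitable deviation by the same check.)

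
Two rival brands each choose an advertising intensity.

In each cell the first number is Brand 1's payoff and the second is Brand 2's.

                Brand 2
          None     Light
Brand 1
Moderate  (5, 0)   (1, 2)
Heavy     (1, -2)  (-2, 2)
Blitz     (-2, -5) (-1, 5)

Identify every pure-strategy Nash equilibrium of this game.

Pure NE: (Moderate, Light)

Brand 1 against None: payoffs 5, 1, -2 → best response Moderate.
Brand 1 against Light: payoffs 1, -2, -1 → best response Moderate.
Brand 2 against Moderate: payoffs 0, 2 → best response Light.
Brand 2 against Heavy: payoffs -2, 2 → best response Light.
Brand 2 against Blitz: payoffs -5, 5 → best response Light.
Mutual best responses: (Moderate, Light).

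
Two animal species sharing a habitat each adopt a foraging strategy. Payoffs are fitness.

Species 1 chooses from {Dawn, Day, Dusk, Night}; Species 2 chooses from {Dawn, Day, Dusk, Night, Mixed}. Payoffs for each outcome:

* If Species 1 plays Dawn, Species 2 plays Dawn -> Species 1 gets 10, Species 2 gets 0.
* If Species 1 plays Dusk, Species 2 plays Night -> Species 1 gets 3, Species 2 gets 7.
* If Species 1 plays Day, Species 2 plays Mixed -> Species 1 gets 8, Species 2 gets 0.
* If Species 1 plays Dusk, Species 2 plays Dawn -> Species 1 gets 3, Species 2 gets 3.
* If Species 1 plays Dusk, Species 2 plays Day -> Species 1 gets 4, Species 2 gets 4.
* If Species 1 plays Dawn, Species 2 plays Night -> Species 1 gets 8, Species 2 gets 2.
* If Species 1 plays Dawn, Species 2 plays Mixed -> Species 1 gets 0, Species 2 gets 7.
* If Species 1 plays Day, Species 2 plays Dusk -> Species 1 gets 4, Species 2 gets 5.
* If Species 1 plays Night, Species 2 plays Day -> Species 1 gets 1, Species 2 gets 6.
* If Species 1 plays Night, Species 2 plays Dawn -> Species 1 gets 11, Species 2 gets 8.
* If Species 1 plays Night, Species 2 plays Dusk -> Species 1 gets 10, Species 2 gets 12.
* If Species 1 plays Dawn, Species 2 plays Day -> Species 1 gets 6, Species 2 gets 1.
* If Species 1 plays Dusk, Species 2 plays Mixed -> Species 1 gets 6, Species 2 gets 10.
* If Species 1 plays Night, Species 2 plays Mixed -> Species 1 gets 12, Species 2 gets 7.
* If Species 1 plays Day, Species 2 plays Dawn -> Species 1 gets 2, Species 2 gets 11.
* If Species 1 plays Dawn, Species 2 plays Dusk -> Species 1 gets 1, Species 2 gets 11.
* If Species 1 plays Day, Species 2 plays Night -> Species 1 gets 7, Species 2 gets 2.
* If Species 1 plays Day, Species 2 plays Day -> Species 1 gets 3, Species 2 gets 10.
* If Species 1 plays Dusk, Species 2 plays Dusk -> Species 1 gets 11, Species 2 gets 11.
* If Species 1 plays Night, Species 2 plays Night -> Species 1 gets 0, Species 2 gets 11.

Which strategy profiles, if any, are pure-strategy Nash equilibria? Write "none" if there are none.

Pure NE: (Dusk, Dusk)

(Dawn, Dawn): Species 1 can switch to Night (10 → 11). Not NE.
(Dawn, Day): Species 2 can switch to Dusk (1 → 11). Not NE.
(Dawn, Dusk): Species 1 can switch to Day (1 → 4). Not NE.
(Dawn, Night): Species 2 can switch to Dusk (2 → 11). Not NE.
(Dawn, Mixed): Species 1 can switch to Day (0 → 8). Not NE.
(Day, Dawn): Species 1 can switch to Dawn (2 → 10). Not NE.
(Day, Day): Species 1 can switch to Dawn (3 → 6). Not NE.
(Day, Dusk): Species 1 can switch to Dusk (4 → 11). Not NE.
(Dusk, Dusk): Species 1 gets 11, best alternative 10; Species 2 gets 11, best alternative 10. No profitable deviation — NE.
(The remaining 11 profiles each have a profitable deviation by the same check.)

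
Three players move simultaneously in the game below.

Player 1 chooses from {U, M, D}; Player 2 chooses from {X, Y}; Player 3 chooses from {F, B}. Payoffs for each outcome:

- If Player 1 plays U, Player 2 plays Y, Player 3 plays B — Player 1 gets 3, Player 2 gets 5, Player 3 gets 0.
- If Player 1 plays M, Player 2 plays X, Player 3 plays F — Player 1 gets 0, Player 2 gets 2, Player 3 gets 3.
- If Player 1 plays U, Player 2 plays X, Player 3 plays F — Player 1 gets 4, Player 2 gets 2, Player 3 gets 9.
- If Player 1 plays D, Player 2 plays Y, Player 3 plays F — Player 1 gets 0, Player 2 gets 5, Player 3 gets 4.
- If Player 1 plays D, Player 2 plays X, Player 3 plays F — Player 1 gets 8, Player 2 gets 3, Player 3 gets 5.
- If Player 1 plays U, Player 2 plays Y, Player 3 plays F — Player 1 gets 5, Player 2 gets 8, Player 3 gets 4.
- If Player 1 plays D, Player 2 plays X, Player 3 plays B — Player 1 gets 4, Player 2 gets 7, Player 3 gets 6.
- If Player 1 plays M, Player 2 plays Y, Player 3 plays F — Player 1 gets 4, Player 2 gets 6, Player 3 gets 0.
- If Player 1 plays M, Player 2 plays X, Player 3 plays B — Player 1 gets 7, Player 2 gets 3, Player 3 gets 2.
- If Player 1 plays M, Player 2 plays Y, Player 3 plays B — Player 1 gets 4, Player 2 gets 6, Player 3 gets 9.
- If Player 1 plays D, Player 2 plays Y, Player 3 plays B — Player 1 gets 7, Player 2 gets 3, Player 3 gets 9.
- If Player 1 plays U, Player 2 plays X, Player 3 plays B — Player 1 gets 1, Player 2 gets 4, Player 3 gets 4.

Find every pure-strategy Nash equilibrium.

(U, X, F): Player 1 can switch to D (4 → 8). Not NE.
(U, X, B): Player 1 can switch to M (1 → 7). Not NE.
(U, Y, F): Player 1 gets 5, best alternative 4; Player 2 gets 8, best alternative 2; Player 3 gets 4, best alternative 0. No profitable deviation — NE.
(U, Y, B): Player 1 can switch to M (3 → 4). Not NE.
(M, X, F): Player 1 can switch to U (0 → 4). Not NE.
(M, X, B): Player 2 can switch to Y (3 → 6). Not NE.
(M, Y, F): Player 1 can switch to U (4 → 5). Not NE.
(M, Y, B): Player 1 can switch to D (4 → 7). Not NE.
(D, X, F): Player 2 can switch to Y (3 → 5). Not NE.
(D, X, B): Player 1 can switch to M (4 → 7). Not NE.
(D, Y, F): Player 1 can switch to U (0 → 5). Not NE.
(The remaining 1 profile has a profitable deviation by the same check.)

The unique pure-strategy Nash equilibrium is (U, Y, F).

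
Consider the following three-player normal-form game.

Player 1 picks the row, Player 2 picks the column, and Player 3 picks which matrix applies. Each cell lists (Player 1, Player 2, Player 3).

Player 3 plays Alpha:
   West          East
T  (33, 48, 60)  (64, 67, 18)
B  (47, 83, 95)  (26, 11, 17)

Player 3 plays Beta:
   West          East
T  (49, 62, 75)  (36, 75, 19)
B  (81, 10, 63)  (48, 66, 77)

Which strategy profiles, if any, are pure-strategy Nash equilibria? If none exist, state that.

(B, West, Alpha), (B, East, Beta)

(T, West, Alpha): Player 1 can switch to B (33 → 47). Not NE.
(T, West, Beta): Player 1 can switch to B (49 → 81). Not NE.
(T, East, Alpha): Player 3 can switch to Beta (18 → 19). Not NE.
(T, East, Beta): Player 1 can switch to B (36 → 48). Not NE.
(B, West, Alpha): Player 1 gets 47, best alternative 33; Player 2 gets 83, best alternative 11; Player 3 gets 95, best alternative 63. No profitable deviation — NE.
(B, West, Beta): Player 2 can switch to East (10 → 66). Not NE.
(B, East, Alpha): Player 1 can switch to T (26 → 64). Not NE.
(B, East, Beta): Player 1 gets 48, best alternative 36; Player 2 gets 66, best alternative 10; Player 3 gets 77, best alternative 17. No profitable deviation — NE.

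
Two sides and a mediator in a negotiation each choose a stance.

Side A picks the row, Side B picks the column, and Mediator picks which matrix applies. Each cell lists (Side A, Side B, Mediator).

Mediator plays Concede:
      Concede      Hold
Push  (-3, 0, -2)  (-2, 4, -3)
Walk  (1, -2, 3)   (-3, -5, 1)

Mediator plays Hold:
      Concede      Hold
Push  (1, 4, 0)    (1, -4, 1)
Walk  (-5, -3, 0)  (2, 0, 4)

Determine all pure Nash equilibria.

(Push, Concede, Concede): Side A can switch to Walk (-3 → 1). Not NE.
(Push, Concede, Hold): Side A gets 1, best alternative -5; Side B gets 4, best alternative -4; Mediator gets 0, best alternative -2. No profitable deviation — NE.
(Push, Hold, Concede): Mediator can switch to Hold (-3 → 1). Not NE.
(Push, Hold, Hold): Side A can switch to Walk (1 → 2). Not NE.
(Walk, Concede, Concede): Side A gets 1, best alternative -3; Side B gets -2, best alternative -5; Mediator gets 3, best alternative 0. No profitable deviation — NE.
(Walk, Concede, Hold): Side A can switch to Push (-5 → 1). Not NE.
(Walk, Hold, Concede): Side A can switch to Push (-3 → -2). Not NE.
(Walk, Hold, Hold): Side A gets 2, best alternative 1; Side B gets 0, best alternative -3; Mediator gets 4, best alternative 1. No profitable deviation — NE.

(Push, Concede, Hold); (Walk, Concede, Concede); (Walk, Hold, Hold)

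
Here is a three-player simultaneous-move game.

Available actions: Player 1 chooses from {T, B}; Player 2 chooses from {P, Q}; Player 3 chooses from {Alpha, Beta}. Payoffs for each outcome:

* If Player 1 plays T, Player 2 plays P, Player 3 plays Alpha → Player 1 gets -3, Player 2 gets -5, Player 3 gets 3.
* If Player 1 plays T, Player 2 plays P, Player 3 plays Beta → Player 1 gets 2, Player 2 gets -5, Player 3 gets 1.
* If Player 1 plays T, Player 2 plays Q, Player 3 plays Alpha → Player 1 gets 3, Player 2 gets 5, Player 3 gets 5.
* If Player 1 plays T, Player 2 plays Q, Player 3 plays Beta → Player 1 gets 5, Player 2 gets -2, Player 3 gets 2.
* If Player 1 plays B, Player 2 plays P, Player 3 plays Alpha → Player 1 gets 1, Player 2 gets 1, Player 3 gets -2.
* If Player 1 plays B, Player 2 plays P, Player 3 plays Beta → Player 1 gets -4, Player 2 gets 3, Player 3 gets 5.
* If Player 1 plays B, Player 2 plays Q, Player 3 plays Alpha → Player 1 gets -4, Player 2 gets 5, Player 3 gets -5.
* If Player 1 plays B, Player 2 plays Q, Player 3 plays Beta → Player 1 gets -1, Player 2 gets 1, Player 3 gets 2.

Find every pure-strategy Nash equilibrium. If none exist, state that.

Pure NE: (T, Q, Alpha)

Mark each player's best response to every combination of opponents' strategies; a profile where every player is best-responding is a pure Nash equilibrium.
Player 1 against (P, Alpha): payoffs -3, 1 → best response B.
Player 1 against (P, Beta): payoffs 2, -4 → best response T.
Player 1 against (Q, Alpha): payoffs 3, -4 → best response T.
Player 1 against (Q, Beta): payoffs 5, -1 → best response T.
Player 2 against (T, Alpha): payoffs -5, 5 → best response Q.
Player 2 against (T, Beta): payoffs -5, -2 → best response Q.
Player 2 against (B, Alpha): payoffs 1, 5 → best response Q.
Player 2 against (B, Beta): payoffs 3, 1 → best response P.
Player 3 against (T, P): payoffs 3, 1 → best response Alpha.
Player 3 against (T, Q): payoffs 5, 2 → best response Alpha.
Player 3 against (B, P): payoffs -2, 5 → best response Beta.
Player 3 against (B, Q): payoffs -5, 2 → best response Beta.
Mutual best responses: (T, Q, Alpha).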